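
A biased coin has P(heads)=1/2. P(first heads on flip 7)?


Geometric: P(X=7) = (1-p)^(k-1)×p = (1/2)^6×1/2 = 1/128

P(X=7) = 1/128 ≈ 0.78%


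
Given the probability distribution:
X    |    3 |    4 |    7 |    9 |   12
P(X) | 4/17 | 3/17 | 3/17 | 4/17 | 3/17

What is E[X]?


E[X] = Σ x·P(X=x)
= (3)×(4/17) + (4)×(3/17) + (7)×(3/17) + (9)×(4/17) + (12)×(3/17)
= 117/17

E[X] = 117/17


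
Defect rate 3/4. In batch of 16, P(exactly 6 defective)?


Binomial: P(X=6) = C(16,6)×p^6×(1-p)^10
= 8008 × 729/4096 × 1/1048576 = 729729/536870912

P(X=6) = 729729/536870912 ≈ 0.14%


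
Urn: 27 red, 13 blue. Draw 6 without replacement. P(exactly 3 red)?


Hypergeometric: C(27,3)×C(13,3)/C(40,6)
= 2925×286/3838380 = 2145/9842

P(X=3) = 2145/9842 ≈ 21.79%


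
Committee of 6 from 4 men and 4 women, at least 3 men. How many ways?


Count by #men:
  3M,3W: C(4,3)×C(4,3)=16
  4M,2W: C(4,4)×C(4,2)=6
Total = 22

22


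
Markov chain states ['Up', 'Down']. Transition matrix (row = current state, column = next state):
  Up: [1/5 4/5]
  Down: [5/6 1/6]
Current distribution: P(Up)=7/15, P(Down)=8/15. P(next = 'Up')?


P(next=Up) = Σᵢ P(now=i)×P(i→Up)
= 7/15×1/5 + 8/15×5/6
= 7/75 + 4/9 = 121/225

P = 121/225 ≈ 0.5378


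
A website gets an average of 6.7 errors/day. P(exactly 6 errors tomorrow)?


Poisson(λ=6.7): P(X=6) = e^(-λ)×λ^k/k!
= e^(-6.7) × 6.7^6 / 6!
≈ 0.001230911903 × 90458.382169 / 720 ≈ 0.154648

P(X=6) ≈ 0.154648 ≈ 15.46%


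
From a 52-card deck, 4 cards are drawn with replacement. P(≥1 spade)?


P(not a spade) = 39/52 = 3/4
P(none in 4 draws) = (3/4)^4 = 81/256
P(≥1 spade) = 1 - 81/256 = 175/256

P = 175/256 ≈ 68.36%


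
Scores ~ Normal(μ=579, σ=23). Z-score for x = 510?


z = (x - μ)/σ = (510 - 579)/23 = -3.0

z = -3.0


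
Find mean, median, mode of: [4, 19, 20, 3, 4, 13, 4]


Sorted: [3, 4, 4, 4, 13, 19, 20]
Mean = 67/7
Median = 4
Freq: {4: 3, 19: 1, 20: 1, 3: 1, 13: 1}
Mode: [4]

Mean=67/7, Median=4, Mode=4


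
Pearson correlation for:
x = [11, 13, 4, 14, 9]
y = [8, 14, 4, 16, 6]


n=5, Σx=51, Σy=48, Σxy=564, Σx²=583, Σy²=568
r = (5×564 - 51×48)/√((5×583 - 51²)(5×568 - 48²))
= 372/√(314×536) = 372/√168304 ≈ 372/410.2487 ≈ 0.9068

r ≈ 0.9068


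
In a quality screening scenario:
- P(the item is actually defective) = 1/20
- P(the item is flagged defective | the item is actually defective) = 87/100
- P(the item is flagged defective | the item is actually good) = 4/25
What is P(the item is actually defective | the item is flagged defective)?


Using Bayes' theorem:
P(A|B) = P(B|A)·P(A) / P(B)

P(the item is flagged defective) = 87/100 × 1/20 + 4/25 × 19/20
= 87/2000 + 19/125 = 391/2000

P(the item is actually defective|the item is flagged defective) = (87/2000) / (391/2000) = 87/391

P(the item is actually defective|the item is flagged defective) = 87/391 ≈ 22.25%


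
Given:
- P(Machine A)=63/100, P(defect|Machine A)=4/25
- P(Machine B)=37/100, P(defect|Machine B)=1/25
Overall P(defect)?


P(B) = Σ P(B|Aᵢ)×P(Aᵢ)
  4/25×63/100 = 63/625
  1/25×37/100 = 37/2500
Sum = 289/2500

P(defect) = 289/2500 ≈ 11.56%


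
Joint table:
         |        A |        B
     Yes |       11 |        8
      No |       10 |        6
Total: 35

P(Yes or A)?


P(Yes∨A) = P(Yes) + P(A) - P(Yes∧A)
= (19 + 21 - 11)/35 = 29/35

P = 29/35 ≈ 82.86%


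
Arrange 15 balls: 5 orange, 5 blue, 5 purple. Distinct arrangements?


15!/(5!×5!×5!) = 756756

756756


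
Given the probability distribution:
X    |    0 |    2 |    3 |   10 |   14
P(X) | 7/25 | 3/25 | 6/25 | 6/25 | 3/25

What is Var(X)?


E[X] = 126/25
E[X²] = 1254/25
Var(X) = E[X²] - (E[X])² = 1254/25 - 15876/625 = 15474/625

Var(X) = 15474/625 ≈ 24.7584


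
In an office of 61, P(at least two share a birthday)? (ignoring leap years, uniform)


P(all different) = Π(365-i)/365 for i=0..60
= 0.004911
P(match) = 1 - 0.004911 = 0.995089

P ≈ 0.9951 ≈ 99.51%


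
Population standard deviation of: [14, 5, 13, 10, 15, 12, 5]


Mean = 74/7
  (14-74/7)²=576/49
  (5-74/7)²=1521/49
  (13-74/7)²=289/49
  (10-74/7)²=16/49
  (15-74/7)²=961/49
  (12-74/7)²=100/49
  (5-74/7)²=1521/49
Σ(x-μ)² = 712/7
σ² = (712/7)/7 = 712/49

σ = √(712/49) ≈ 3.8119


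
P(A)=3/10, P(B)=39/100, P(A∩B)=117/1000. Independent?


P(A)×P(B) = 117/1000
P(A∩B) = 117/1000
Equal ✓ → Independent

Yes, independent


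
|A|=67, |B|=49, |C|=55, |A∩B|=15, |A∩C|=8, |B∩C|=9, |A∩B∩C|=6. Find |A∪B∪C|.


|A∪B∪C| = 67+49+55-15-8-9+6 = 145

|A∪B∪C| = 145


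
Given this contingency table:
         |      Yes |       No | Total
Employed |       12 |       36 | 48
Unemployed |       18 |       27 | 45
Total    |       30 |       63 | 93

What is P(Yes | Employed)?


P(Yes | Employed) = 12/(12+36) = 12/48 = 1/4

P(Yes|Employed) = 1/4 ≈ 25.00%


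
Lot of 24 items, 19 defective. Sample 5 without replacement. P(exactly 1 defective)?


Hypergeometric: C(19,1)×C(5,4)/C(24,5)
= 19×5/42504 = 95/42504

P(X=1) = 95/42504 ≈ 0.22%


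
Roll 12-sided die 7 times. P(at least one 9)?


P(no 9)^7 = (11/12)^7 = 19487171/35831808
P(≥1) = 1 - 19487171/35831808 = 16344637/35831808

P = 16344637/35831808 ≈ 45.61%


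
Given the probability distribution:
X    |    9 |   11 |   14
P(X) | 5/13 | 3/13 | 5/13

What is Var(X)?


E[X] = 148/13
E[X²] = 1748/13
Var(X) = E[X²] - (E[X])² = 1748/13 - 21904/169 = 820/169

Var(X) = 820/169 ≈ 4.8521


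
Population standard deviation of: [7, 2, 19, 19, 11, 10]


Mean = 68/6 = 34/3
  (7-34/3)²=169/9
  (2-34/3)²=784/9
  (19-34/3)²=529/9
  (19-34/3)²=529/9
  (11-34/3)²=1/9
  (10-34/3)²=16/9
Σ(x-μ)² = 676/3
σ² = (676/3)/6 = 338/9

σ = √(338/9) ≈ 6.1283


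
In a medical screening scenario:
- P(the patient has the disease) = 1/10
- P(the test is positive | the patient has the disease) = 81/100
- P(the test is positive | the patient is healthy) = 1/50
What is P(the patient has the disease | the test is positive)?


Using Bayes' theorem:
P(A|B) = P(B|A)·P(A) / P(B)

P(the test is positive) = 81/100 × 1/10 + 1/50 × 9/10
= 81/1000 + 9/500 = 99/1000

P(the patient has the disease|the test is positive) = (81/1000) / (99/1000) = 9/11

P(the patient has the disease|the test is positive) = 9/11 ≈ 81.82%


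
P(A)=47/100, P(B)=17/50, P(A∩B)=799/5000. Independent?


P(A)×P(B) = 799/5000
P(A∩B) = 799/5000
Equal ✓ → Independent

Yes, independent


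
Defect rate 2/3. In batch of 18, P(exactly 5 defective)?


Binomial: P(X=5) = C(18,5)×p^5×(1-p)^13
= 8568 × 32/243 × 1/1594323 = 30464/43046721

P(X=5) = 30464/43046721 ≈ 0.07%


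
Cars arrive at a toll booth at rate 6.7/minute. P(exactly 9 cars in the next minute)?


Poisson(λ=6.7): P(X=9) = e^(-λ)×λ^k/k!
= e^(-6.7) × 6.7^9 / 9!
≈ 0.001230911903 × 27206534.3963 / 362880 ≈ 0.092286

P(X=9) ≈ 0.092286 ≈ 9.23%


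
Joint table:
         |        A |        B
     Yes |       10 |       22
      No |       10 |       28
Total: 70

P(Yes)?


P(Yes) = (10+22)/70 = 32/70 = 16/35

P(Yes) = 16/35 ≈ 45.71%


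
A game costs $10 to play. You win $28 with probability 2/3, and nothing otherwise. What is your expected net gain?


E[gain] = (28-10)×2/3 + (-10)×1/3
= 12 - 10/3 = 26/3

Expected net gain = $26/3 ≈ $8.67


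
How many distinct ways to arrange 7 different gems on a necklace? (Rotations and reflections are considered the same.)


Free circular arrangements: rotations and reflections both identified.
(n-1)!/2 = 6!/2 = 720/2 = 360

360


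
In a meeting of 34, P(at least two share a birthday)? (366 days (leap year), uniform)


P(all different) = Π(366-i)/366 for i=0..33
= 0.205601
P(match) = 1 - 0.205601 = 0.794399

P ≈ 0.7944 ≈ 79.44%


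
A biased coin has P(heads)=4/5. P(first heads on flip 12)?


Geometric: P(X=12) = (1-p)^(k-1)×p = (1/5)^11×4/5 = 4/244140625

P(X=12) = 4/244140625 ≈ 0.00%


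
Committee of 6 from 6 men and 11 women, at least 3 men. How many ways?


Count by #men:
  3M,3W: C(6,3)×C(11,3)=3300
  4M,2W: C(6,4)×C(11,2)=825
  5M,1W: C(6,5)×C(11,1)=66
  6M,0W: C(6,6)×C(11,0)=1
Total = 4192

4192


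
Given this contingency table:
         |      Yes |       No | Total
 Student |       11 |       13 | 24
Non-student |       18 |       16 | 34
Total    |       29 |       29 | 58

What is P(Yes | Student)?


P(Yes | Student) = 11/(11+13) = 11/24

P(Yes|Student) = 11/24 ≈ 45.83%


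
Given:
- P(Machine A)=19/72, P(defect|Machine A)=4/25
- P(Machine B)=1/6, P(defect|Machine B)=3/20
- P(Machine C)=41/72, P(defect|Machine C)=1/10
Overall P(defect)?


P(B) = Σ P(B|Aᵢ)×P(Aᵢ)
  4/25×19/72 = 19/450
  3/20×1/6 = 1/40
  1/10×41/72 = 41/720
Sum = 149/1200

P(defect) = 149/1200 ≈ 12.42%


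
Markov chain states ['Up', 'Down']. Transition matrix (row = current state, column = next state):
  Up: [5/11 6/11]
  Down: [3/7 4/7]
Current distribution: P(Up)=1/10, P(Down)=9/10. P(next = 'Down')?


P(next=Down) = Σᵢ P(now=i)×P(i→Down)
= 1/10×6/11 + 9/10×4/7
= 3/55 + 18/35 = 219/385

P = 219/385 ≈ 0.5688


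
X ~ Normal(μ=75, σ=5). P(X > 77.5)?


z = (77.5-75)/5 = 0.5
P(X > 77.5) = 1 - P(Z ≤ 0.5) = 1 - 0.6915 = 0.3085

P(X > 77.5) ≈ 0.3085


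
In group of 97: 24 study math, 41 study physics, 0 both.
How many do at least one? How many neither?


|A∪B| = 24+41-0 = 65
Neither = 97-65 = 32

At least one: 65; Neither: 32


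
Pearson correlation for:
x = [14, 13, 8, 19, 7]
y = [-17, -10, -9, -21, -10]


n=5, Σx=61, Σy=-67, Σxy=-909, Σx²=839, Σy²=1011
r = (5×(-909) - 61×(-67))/√((5×839 - 61²)(5×1011 - (-67)²))
= -458/√(474×566) = -458/√268284 ≈ -458/517.9614 ≈ -0.8842

r ≈ -0.8842


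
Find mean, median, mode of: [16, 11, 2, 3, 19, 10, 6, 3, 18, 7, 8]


Sorted: [2, 3, 3, 6, 7, 8, 10, 11, 16, 18, 19]
Mean = 103/11
Median = 8
Freq: {16: 1, 11: 1, 2: 1, 3: 2, 19: 1, 10: 1, 6: 1, 18: 1, 7: 1, 8: 1}
Mode: [3]

Mean=103/11, Median=8, Mode=3


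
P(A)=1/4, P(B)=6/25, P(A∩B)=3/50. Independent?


P(A)×P(B) = 3/50
P(A∩B) = 3/50
Equal ✓ → Independent

Yes, independent


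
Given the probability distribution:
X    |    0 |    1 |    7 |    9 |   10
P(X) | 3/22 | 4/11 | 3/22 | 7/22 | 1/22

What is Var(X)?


E[X] = 51/11
E[X²] = 411/11
Var(X) = E[X²] - (E[X])² = 411/11 - 2601/121 = 1920/121

Var(X) = 1920/121 ≈ 15.8678


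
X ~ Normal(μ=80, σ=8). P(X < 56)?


z = (56-80)/8 = -3.0
P(Z < -3.0) = 0.0013

P(X < 56) ≈ 0.0013


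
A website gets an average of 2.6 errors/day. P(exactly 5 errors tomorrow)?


Poisson(λ=2.6): P(X=5) = e^(-λ)×λ^k/k!
= e^(-2.6) × 2.6^5 / 5!
≈ 0.07427357821 × 118.81376 / 120 ≈ 0.073539

P(X=5) ≈ 0.073539 ≈ 7.35%


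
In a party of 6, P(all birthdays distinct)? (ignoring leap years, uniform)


P(all different) = Π(365-i)/365 for i=0..5
= (365/365)×(364/365)×...×(360/365)
= 0.959538

P ≈ 0.9595 ≈ 95.95%


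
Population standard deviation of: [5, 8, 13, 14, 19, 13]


Mean = 72/6 = 12
  (5-12)²=49
  (8-12)²=16
  (13-12)²=1
  (14-12)²=4
  (19-12)²=49
  (13-12)²=1
Σ(x-μ)² = 120
σ² = 120/6 = 20

σ = √(20) ≈ 4.4721


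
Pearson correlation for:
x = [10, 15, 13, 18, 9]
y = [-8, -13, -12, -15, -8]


n=5, Σx=65, Σy=-56, Σxy=-773, Σx²=899, Σy²=666
r = (5×(-773) - 65×(-56))/√((5×899 - 65²)(5×666 - (-56)²))
= -225/√(270×194) = -225/√52380 ≈ -225/228.8668 ≈ -0.9831

r ≈ -0.9831


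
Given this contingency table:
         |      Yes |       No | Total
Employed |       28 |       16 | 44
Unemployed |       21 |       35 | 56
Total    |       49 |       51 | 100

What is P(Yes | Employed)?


P(Yes | Employed) = 28/(28+16) = 28/44 = 7/11

P(Yes|Employed) = 7/11 ≈ 63.64%


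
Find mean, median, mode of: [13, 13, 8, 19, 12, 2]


Sorted: [2, 8, 12, 13, 13, 19]
Mean = 67/6
Median = 25/2
Freq: {13: 2, 8: 1, 19: 1, 12: 1, 2: 1}
Mode: [13]

Mean=67/6, Median=25/2, Mode=13


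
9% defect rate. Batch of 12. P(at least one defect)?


P(all good) = (91/100)^12 = 322475487413604782665681/1000000000000000000000000
P(≥1 defect) = 677524512586395217334319/1000000000000000000000000

P = 677524512586395217334319/1000000000000000000000000 ≈ 67.75%


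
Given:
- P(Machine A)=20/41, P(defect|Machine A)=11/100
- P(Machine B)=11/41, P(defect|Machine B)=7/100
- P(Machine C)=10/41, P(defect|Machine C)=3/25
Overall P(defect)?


P(B) = Σ P(B|Aᵢ)×P(Aᵢ)
  11/100×20/41 = 11/205
  7/100×11/41 = 77/4100
  3/25×10/41 = 6/205
Sum = 417/4100

P(defect) = 417/4100 ≈ 10.17%


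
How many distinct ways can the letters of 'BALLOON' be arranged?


Letters: 7, freq: {'B': 1, 'A': 1, 'L': 2, 'O': 2, 'N': 1}
7!/(1!×1!×2!×2!×1!) = 5040/4 = 1260

1260


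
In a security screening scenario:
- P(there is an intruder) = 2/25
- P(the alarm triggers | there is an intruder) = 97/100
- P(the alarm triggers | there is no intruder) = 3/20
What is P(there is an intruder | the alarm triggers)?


Using Bayes' theorem:
P(A|B) = P(B|A)·P(A) / P(B)

P(the alarm triggers) = 97/100 × 2/25 + 3/20 × 23/25
= 97/1250 + 69/500 = 539/2500

P(there is an intruder|the alarm triggers) = (97/1250) / (539/2500) = 194/539

P(there is an intruder|the alarm triggers) = 194/539 ≈ 35.99%


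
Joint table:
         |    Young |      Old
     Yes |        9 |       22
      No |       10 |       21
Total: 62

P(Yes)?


P(Yes) = (9+22)/62 = 31/62 = 1/2

P(Yes) = 1/2 ≈ 50.00%


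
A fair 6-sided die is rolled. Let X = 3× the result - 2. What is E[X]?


E[die] = (1+6)/2 = 7/2
E[X] = 3×7/2 - 2 = 17/2

E[X] = 17/2


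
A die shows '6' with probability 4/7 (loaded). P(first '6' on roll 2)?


Geometric: P(X=2) = (1-p)^(k-1)×p = (3/7)^1×4/7 = 12/49

P(X=2) = 12/49 ≈ 24.49%


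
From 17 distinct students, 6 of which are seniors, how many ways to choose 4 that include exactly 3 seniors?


Choose 3 of the 6 seniors and 1 of the other 11 students:
C(6,3)×C(11,1) = 20×11 = 220

220


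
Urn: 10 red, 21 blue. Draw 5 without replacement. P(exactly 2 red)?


Hypergeometric: C(10,2)×C(21,3)/C(31,5)
= 45×1330/169911 = 950/2697

P(X=2) = 950/2697 ≈ 35.22%


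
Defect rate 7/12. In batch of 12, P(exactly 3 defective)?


Binomial: P(X=3) = C(12,3)×p^3×(1-p)^9
= 220 × 343/1728 × 1953125/5159780352 = 36845703125/2229025112064

P(X=3) = 36845703125/2229025112064 ≈ 1.65%


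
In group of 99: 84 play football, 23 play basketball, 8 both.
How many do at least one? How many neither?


|A∪B| = 84+23-8 = 99
Neither = 99-99 = 0

At least one: 99; Neither: 0


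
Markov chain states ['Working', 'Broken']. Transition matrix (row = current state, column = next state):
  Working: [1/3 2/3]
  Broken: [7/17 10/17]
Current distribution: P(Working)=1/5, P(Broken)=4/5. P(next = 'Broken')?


P(next=Broken) = Σᵢ P(now=i)×P(i→Broken)
= 1/5×2/3 + 4/5×10/17
= 2/15 + 8/17 = 154/255

P = 154/255 ≈ 0.6039


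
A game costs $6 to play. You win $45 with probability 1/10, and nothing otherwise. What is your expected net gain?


E[gain] = (45-6)×1/10 + (-6)×9/10
= 39/10 - 27/5 = -3/2

Expected net gain = $-3/2 ≈ $-1.50


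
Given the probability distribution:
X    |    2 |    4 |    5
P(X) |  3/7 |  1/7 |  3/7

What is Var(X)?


E[X] = 25/7
E[X²] = 103/7
Var(X) = E[X²] - (E[X])² = 103/7 - 625/49 = 96/49

Var(X) = 96/49 ≈ 1.9592


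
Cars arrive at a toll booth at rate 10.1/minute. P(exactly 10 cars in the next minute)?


Poisson(λ=10.1): P(X=10) = e^(-λ)×λ^k/k!
= e^(-10.1) × 10.1^10 / 10!
≈ 4.107955523e-05 × 11046221254.1 / 3628800 ≈ 0.125048

P(X=10) ≈ 0.125048 ≈ 12.50%


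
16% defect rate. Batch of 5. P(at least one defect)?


P(all good) = (21/25)^5 = 4084101/9765625
P(≥1 defect) = 5681524/9765625

P = 5681524/9765625 ≈ 58.18%


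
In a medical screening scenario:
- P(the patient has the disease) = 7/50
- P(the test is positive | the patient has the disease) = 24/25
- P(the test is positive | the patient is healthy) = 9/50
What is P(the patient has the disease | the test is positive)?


Using Bayes' theorem:
P(A|B) = P(B|A)·P(A) / P(B)

P(the test is positive) = 24/25 × 7/50 + 9/50 × 43/50
= 84/625 + 387/2500 = 723/2500

P(the patient has the disease|the test is positive) = (84/625) / (723/2500) = 112/241

P(the patient has the disease|the test is positive) = 112/241 ≈ 46.47%


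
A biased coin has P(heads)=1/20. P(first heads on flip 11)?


Geometric: P(X=11) = (1-p)^(k-1)×p = (19/20)^10×1/20 = 6131066257801/204800000000000

P(X=11) = 6131066257801/204800000000000 ≈ 2.99%


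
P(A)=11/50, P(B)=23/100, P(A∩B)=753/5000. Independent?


P(A)×P(B) = 253/5000
P(A∩B) = 753/5000
Not equal → NOT independent

No, not independent


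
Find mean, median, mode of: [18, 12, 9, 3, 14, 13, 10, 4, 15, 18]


Sorted: [3, 4, 9, 10, 12, 13, 14, 15, 18, 18]
Mean = 116/10 = 58/5
Median = 25/2
Freq: {18: 2, 12: 1, 9: 1, 3: 1, 14: 1, 13: 1, 10: 1, 4: 1, 15: 1}
Mode: [18]

Mean=58/5, Median=25/2, Mode=18


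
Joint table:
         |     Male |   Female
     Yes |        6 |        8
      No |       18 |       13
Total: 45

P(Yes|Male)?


P(Yes|Male) = 6/(6+18) = 6/24 = 1/4

P = 1/4 ≈ 25.00%


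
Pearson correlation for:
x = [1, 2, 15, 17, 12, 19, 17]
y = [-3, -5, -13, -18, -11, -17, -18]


n=7, Σx=83, Σy=-85, Σxy=-1275, Σx²=1313, Σy²=1261
r = (7×(-1275) - 83×(-85))/√((7×1313 - 83²)(7×1261 - (-85)²))
= -1870/√(2302×1602) = -1870/√3687804 ≈ -1870/1920.3656 ≈ -0.9738

r ≈ -0.9738


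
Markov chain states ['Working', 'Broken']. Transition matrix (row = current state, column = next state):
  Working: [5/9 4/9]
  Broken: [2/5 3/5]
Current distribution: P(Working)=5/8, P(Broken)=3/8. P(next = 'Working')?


P(next=Working) = Σᵢ P(now=i)×P(i→Working)
= 5/8×5/9 + 3/8×2/5
= 25/72 + 3/20 = 179/360

P = 179/360 ≈ 0.4972


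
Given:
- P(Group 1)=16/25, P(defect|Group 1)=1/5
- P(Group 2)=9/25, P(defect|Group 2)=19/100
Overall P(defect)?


P(B) = Σ P(B|Aᵢ)×P(Aᵢ)
  1/5×16/25 = 16/125
  19/100×9/25 = 171/2500
Sum = 491/2500

P(defect) = 491/2500 ≈ 19.64%


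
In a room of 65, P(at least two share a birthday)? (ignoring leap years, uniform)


P(all different) = Π(365-i)/365 for i=0..64
= 0.002317
P(match) = 1 - 0.002317 = 0.997683

P ≈ 0.9977 ≈ 99.77%


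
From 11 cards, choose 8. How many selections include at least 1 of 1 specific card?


Complement: C(11,8) - C(10,8) = 165 - 45 = 120

120


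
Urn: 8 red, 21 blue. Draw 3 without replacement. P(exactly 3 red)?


Hypergeometric: C(8,3)×C(21,0)/C(29,3)
= 56×1/3654 = 4/261

P(X=3) = 4/261 ≈ 1.53%


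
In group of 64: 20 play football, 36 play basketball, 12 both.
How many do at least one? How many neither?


|A∪B| = 20+36-12 = 44
Neither = 64-44 = 20

At least one: 44; Neither: 20


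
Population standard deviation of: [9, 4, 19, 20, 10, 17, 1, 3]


Mean = 83/8
  (9-83/8)²=121/64
  (4-83/8)²=2601/64
  (19-83/8)²=4761/64
  (20-83/8)²=5929/64
  (10-83/8)²=9/64
  (17-83/8)²=2809/64
  (1-83/8)²=5625/64
  (3-83/8)²=3481/64
Σ(x-μ)² = 3167/8
σ² = (3167/8)/8 = 3167/64

σ = √(3167/64) ≈ 7.0345


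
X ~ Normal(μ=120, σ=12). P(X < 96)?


z = (96-120)/12 = -2.0
P(Z < -2.0) = 0.0228

P(X < 96) ≈ 0.0228


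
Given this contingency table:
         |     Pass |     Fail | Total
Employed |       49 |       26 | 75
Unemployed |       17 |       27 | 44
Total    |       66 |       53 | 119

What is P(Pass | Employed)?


P(Pass | Employed) = 49/(49+26) = 49/75

P(Pass|Employed) = 49/75 ≈ 65.33%


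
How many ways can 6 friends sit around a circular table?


Circular arrangements of 6 distinct objects: fix one position to break rotational symmetry.
(n-1)! = 5! = 120

120


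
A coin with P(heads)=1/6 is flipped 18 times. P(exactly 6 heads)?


Binomial: P(X=6) = C(18,6)×p^6×(1-p)^12
= 18564 × 1/46656 × 244140625/2176782336 = 377685546875/8463329722368

P(X=6) = 377685546875/8463329722368 ≈ 4.46%


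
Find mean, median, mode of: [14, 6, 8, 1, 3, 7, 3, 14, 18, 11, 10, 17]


Sorted: [1, 3, 3, 6, 7, 8, 10, 11, 14, 14, 17, 18]
Mean = 112/12 = 28/3
Median = 9
Freq: {14: 2, 6: 1, 8: 1, 1: 1, 3: 2, 7: 1, 18: 1, 11: 1, 10: 1, 17: 1}
Mode: [3, 14]

Mean=28/3, Median=9, Mode=[3, 14]


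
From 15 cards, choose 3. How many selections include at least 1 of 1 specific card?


Complement: C(15,3) - C(14,3) = 455 - 364 = 91

91


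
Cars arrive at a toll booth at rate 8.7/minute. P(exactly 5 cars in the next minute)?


Poisson(λ=8.7): P(X=5) = e^(-λ)×λ^k/k!
= e^(-8.7) × 8.7^5 / 5!
≈ 0.000166585811 × 49842.09207 / 120 ≈ 0.069192

P(X=5) ≈ 0.069192 ≈ 6.92%


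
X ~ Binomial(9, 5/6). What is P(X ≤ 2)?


P(X ≤ 2) = Σ P(X=i) for i=0..2
P(X=0) = 1/10077696
P(X=1) = 5/1119744
P(X=2) = 25/279936
Sum = 473/5038848

P(X ≤ 2) = 473/5038848 ≈ 0.01%


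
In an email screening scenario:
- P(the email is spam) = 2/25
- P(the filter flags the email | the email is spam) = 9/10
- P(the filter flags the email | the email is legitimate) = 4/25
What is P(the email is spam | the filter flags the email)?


Using Bayes' theorem:
P(A|B) = P(B|A)·P(A) / P(B)

P(the filter flags the email) = 9/10 × 2/25 + 4/25 × 23/25
= 9/125 + 92/625 = 137/625

P(the email is spam|the filter flags the email) = (9/125) / (137/625) = 45/137

P(the email is spam|the filter flags the email) = 45/137 ≈ 32.85%


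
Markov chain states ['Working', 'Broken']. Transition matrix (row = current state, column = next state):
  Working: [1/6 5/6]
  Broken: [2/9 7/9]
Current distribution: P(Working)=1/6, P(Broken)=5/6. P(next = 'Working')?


P(next=Working) = Σᵢ P(now=i)×P(i→Working)
= 1/6×1/6 + 5/6×2/9
= 1/36 + 5/27 = 23/108

P = 23/108 ≈ 0.2130


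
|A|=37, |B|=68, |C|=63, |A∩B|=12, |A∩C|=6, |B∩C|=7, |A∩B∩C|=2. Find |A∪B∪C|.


|A∪B∪C| = 37+68+63-12-6-7+2 = 145

|A∪B∪C| = 145


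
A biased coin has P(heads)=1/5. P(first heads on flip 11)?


Geometric: P(X=11) = (1-p)^(k-1)×p = (4/5)^10×1/5 = 1048576/48828125

P(X=11) = 1048576/48828125 ≈ 2.15%


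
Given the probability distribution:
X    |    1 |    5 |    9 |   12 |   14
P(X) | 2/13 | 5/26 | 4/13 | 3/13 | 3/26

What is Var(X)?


E[X] = 215/26
E[X²] = 2229/26
Var(X) = E[X²] - (E[X])² = 2229/26 - 46225/676 = 11729/676

Var(X) = 11729/676 ≈ 17.3506


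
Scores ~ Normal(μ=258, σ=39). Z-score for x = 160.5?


z = (x - μ)/σ = (160.5 - 258)/39 = -2.5

z = -2.5


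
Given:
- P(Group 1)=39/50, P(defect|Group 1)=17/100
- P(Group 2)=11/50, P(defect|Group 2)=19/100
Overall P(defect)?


P(B) = Σ P(B|Aᵢ)×P(Aᵢ)
  17/100×39/50 = 663/5000
  19/100×11/50 = 209/5000
Sum = 109/625

P(defect) = 109/625 ≈ 17.44%


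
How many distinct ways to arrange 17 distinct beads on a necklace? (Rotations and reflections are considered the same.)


Free circular arrangements: rotations and reflections both identified.
(n-1)!/2 = 16!/2 = 20922789888000/2 = 10461394944000

10461394944000


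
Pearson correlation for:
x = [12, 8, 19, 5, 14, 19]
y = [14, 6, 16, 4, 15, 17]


n=6, Σx=77, Σy=72, Σxy=1073, Σx²=1151, Σy²=1018
r = (6×1073 - 77×72)/√((6×1151 - 77²)(6×1018 - 72²))
= 894/√(977×924) = 894/√902748 ≈ 894/950.1305 ≈ 0.9409

r ≈ 0.9409


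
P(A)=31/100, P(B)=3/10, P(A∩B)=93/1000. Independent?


P(A)×P(B) = 93/1000
P(A∩B) = 93/1000
Equal ✓ → Independent

Yes, independent


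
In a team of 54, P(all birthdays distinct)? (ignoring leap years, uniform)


P(all different) = Π(365-i)/365 for i=0..53
= (365/365)×(364/365)×...×(312/365)
= 0.016123

P ≈ 0.0161 ≈ 1.61%


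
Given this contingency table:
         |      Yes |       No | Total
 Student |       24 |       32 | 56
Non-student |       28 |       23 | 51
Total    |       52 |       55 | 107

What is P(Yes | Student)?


P(Yes | Student) = 24/(24+32) = 24/56 = 3/7

P(Yes|Student) = 3/7 ≈ 42.86%


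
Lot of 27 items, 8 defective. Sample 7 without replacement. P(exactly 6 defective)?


Hypergeometric: C(8,6)×C(19,1)/C(27,7)
= 28×19/888030 = 266/444015

P(X=6) = 266/444015 ≈ 0.06%


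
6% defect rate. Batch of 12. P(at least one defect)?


P(all good) = (47/50)^12 = 116191483108948578241/244140625000000000000
P(≥1 defect) = 127949141891051421759/244140625000000000000

P = 127949141891051421759/244140625000000000000 ≈ 52.41%


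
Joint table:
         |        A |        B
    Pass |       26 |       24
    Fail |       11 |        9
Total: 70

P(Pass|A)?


P(Pass|A) = 26/(26+11) = 26/37

P = 26/37 ≈ 70.27%


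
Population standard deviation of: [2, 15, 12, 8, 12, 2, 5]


Mean = 56/7 = 8
  (2-8)²=36
  (15-8)²=49
  (12-8)²=16
  (8-8)²=0
  (12-8)²=16
  (2-8)²=36
  (5-8)²=9
Σ(x-μ)² = 162
σ² = 162/7

σ = √(162/7) ≈ 4.8107


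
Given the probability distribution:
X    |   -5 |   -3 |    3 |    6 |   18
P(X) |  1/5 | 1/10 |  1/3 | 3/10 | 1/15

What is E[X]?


E[X] = Σ x·P(X=x)
= (-5)×(1/5) + (-3)×(1/10) + (3)×(1/3) + (6)×(3/10) + (18)×(1/15)
= 27/10

E[X] = 27/10


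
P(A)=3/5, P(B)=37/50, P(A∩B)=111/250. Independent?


P(A)×P(B) = 111/250
P(A∩B) = 111/250
Equal ✓ → Independent

Yes, independent


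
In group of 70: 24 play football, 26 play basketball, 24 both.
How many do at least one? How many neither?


|A∪B| = 24+26-24 = 26
Neither = 70-26 = 44

At least one: 26; Neither: 44


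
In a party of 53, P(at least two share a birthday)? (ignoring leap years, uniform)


P(all different) = Π(365-i)/365 for i=0..52
= 0.018862
P(match) = 1 - 0.018862 = 0.981138

P ≈ 0.9811 ≈ 98.11%


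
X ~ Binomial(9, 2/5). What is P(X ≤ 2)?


P(X ≤ 2) = Σ P(X=i) for i=0..2
P(X=0) = 19683/1953125
P(X=1) = 118098/1953125
P(X=2) = 314928/1953125
Sum = 452709/1953125

P(X ≤ 2) = 452709/1953125 ≈ 23.18%


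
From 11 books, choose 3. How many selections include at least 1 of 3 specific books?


Complement: C(11,3) - C(8,3) = 165 - 56 = 109

109


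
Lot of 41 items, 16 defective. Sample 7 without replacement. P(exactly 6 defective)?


Hypergeometric: C(16,6)×C(25,1)/C(41,7)
= 8008×25/22481940 = 770/86469

P(X=6) = 770/86469 ≈ 0.89%


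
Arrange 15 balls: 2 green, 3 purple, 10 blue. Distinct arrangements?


15!/(2!×3!×10!) = 30030

30030


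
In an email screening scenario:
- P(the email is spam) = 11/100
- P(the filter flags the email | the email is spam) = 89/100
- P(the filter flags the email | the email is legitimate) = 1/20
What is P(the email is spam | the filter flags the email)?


Using Bayes' theorem:
P(A|B) = P(B|A)·P(A) / P(B)

P(the filter flags the email) = 89/100 × 11/100 + 1/20 × 89/100
= 979/10000 + 89/2000 = 89/625

P(the email is spam|the filter flags the email) = (979/10000) / (89/625) = 11/16

P(the email is spam|the filter flags the email) = 11/16 ≈ 68.75%


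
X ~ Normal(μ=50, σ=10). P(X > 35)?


z = (35-50)/10 = -1.5
P(X > 35) = 1 - P(Z ≤ -1.5) = 1 - 0.0668 = 0.9332

P(X > 35) ≈ 0.9332


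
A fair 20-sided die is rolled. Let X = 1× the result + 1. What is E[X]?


E[die] = (1+20)/2 = 21/2
E[X] = 1×21/2 + 1 = 23/2

E[X] = 23/2


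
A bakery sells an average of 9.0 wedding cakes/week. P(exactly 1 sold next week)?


Poisson(λ=9.0): P(X=1) = e^(-λ)×λ^k/k!
= e^(-9.0) × 9.0^1 / 1!
≈ 0.0001234098041 × 9 / 1 ≈ 0.001111

P(X=1) ≈ 0.001111 ≈ 0.11%


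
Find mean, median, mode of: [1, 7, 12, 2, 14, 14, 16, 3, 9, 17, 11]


Sorted: [1, 2, 3, 7, 9, 11, 12, 14, 14, 16, 17]
Mean = 106/11
Median = 11
Freq: {1: 1, 7: 1, 12: 1, 2: 1, 14: 2, 16: 1, 3: 1, 9: 1, 17: 1, 11: 1}
Mode: [14]

Mean=106/11, Median=11, Mode=14


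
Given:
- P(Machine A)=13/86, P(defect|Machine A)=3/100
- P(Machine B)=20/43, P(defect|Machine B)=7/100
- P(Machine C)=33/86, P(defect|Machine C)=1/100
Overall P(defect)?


P(B) = Σ P(B|Aᵢ)×P(Aᵢ)
  3/100×13/86 = 39/8600
  7/100×20/43 = 7/215
  1/100×33/86 = 33/8600
Sum = 44/1075

P(defect) = 44/1075 ≈ 4.09%


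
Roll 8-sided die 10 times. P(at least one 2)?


P(no 2)^10 = (7/8)^10 = 282475249/1073741824
P(≥1) = 1 - 282475249/1073741824 = 791266575/1073741824

P = 791266575/1073741824 ≈ 73.69%


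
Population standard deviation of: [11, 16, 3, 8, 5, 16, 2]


Mean = 61/7
  (11-61/7)²=256/49
  (16-61/7)²=2601/49
  (3-61/7)²=1600/49
  (8-61/7)²=25/49
  (5-61/7)²=676/49
  (16-61/7)²=2601/49
  (2-61/7)²=2209/49
Σ(x-μ)² = 1424/7
σ² = (1424/7)/7 = 1424/49

σ = √(1424/49) ≈ 5.3908


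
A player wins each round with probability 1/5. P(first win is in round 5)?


Geometric: P(X=5) = (1-p)^(k-1)×p = (4/5)^4×1/5 = 256/3125

P(X=5) = 256/3125 ≈ 8.19%


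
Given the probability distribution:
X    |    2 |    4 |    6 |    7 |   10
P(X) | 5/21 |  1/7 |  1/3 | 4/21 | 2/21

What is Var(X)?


E[X] = 16/3
E[X²] = 716/21
Var(X) = E[X²] - (E[X])² = 716/21 - 256/9 = 356/63

Var(X) = 356/63 ≈ 5.6508


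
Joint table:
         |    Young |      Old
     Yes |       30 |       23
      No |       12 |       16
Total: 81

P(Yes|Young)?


P(Yes|Young) = 30/(30+12) = 30/42 = 5/7

P = 5/7 ≈ 71.43%


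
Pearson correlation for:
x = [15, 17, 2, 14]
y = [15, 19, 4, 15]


n=4, Σx=48, Σy=53, Σxy=766, Σx²=714, Σy²=827
r = (4×766 - 48×53)/√((4×714 - 48²)(4×827 - 53²))
= 520/√(552×499) = 520/√275448 ≈ 520/524.8314 ≈ 0.9908

r ≈ 0.9908


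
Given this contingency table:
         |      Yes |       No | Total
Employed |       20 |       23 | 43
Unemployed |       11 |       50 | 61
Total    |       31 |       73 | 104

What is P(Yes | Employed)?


P(Yes | Employed) = 20/(20+23) = 20/43

P(Yes|Employed) = 20/43 ≈ 46.51%


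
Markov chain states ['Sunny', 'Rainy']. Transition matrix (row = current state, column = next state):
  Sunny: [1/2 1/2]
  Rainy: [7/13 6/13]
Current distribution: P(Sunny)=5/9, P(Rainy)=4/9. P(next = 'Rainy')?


P(next=Rainy) = Σᵢ P(now=i)×P(i→Rainy)
= 5/9×1/2 + 4/9×6/13
= 5/18 + 8/39 = 113/234

P = 113/234 ≈ 0.4829


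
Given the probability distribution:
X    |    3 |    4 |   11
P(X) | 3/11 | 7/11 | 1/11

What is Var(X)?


E[X] = 48/11
E[X²] = 260/11
Var(X) = E[X²] - (E[X])² = 260/11 - 2304/121 = 556/121

Var(X) = 556/121 ≈ 4.5950


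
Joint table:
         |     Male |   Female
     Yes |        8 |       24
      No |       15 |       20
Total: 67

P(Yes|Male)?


P(Yes|Male) = 8/(8+15) = 8/23

P = 8/23 ≈ 34.78%


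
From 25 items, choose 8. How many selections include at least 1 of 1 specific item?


Complement: C(25,8) - C(24,8) = 1081575 - 735471 = 346104

346104


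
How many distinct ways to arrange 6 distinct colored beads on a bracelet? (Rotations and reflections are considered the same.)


Free circular arrangements: rotations and reflections both identified.
(n-1)!/2 = 5!/2 = 120/2 = 60

60


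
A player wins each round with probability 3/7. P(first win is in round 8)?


Geometric: P(X=8) = (1-p)^(k-1)×p = (4/7)^7×3/7 = 49152/5764801

P(X=8) = 49152/5764801 ≈ 0.85%


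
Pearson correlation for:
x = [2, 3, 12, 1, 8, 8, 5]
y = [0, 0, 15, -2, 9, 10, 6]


n=7, Σx=39, Σy=38, Σxy=360, Σx²=311, Σy²=446
r = (7×360 - 39×38)/√((7×311 - 39²)(7×446 - 38²))
= 1038/√(656×1678) = 1038/√1100768 ≈ 1038/1049.1749 ≈ 0.9893

r ≈ 0.9893


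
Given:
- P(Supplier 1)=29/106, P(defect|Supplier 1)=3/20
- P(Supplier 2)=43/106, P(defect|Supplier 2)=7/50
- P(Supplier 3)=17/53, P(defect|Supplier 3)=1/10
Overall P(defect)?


P(B) = Σ P(B|Aᵢ)×P(Aᵢ)
  3/20×29/106 = 87/2120
  7/50×43/106 = 301/5300
  1/10×17/53 = 17/530
Sum = 1377/10600

P(defect) = 1377/10600 ≈ 12.99%


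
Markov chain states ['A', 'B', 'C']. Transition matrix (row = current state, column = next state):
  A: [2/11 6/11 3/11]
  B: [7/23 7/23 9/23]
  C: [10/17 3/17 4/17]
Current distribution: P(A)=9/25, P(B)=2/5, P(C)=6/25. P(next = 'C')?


P(next=C) = Σᵢ P(now=i)×P(i→C)
= 9/25×3/11 + 2/5×9/23 + 6/25×4/17
= 27/275 + 18/115 + 24/425 = 33459/107525

P = 33459/107525 ≈ 0.3112


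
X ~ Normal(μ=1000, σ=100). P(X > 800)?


z = (800-1000)/100 = -2.0
P(X > 800) = 1 - P(Z ≤ -2.0) = 1 - 0.0228 = 0.9772

P(X > 800) ≈ 0.9772


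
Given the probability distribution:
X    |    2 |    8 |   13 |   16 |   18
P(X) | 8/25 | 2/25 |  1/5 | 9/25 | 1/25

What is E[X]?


E[X] = Σ x·P(X=x)
= (2)×(8/25) + (8)×(2/25) + (13)×(1/5) + (16)×(9/25) + (18)×(1/25)
= 259/25

E[X] = 259/25


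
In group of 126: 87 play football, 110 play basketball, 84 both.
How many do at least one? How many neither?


|A∪B| = 87+110-84 = 113
Neither = 126-113 = 13

At least one: 113; Neither: 13


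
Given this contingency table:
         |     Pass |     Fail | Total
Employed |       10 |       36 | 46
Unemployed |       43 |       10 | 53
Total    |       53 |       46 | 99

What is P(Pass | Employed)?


P(Pass | Employed) = 10/(10+36) = 10/46 = 5/23

P(Pass|Employed) = 5/23 ≈ 21.74%


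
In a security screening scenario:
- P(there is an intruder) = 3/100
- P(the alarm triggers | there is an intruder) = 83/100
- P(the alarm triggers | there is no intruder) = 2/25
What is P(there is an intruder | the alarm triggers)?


Using Bayes' theorem:
P(A|B) = P(B|A)·P(A) / P(B)

P(the alarm triggers) = 83/100 × 3/100 + 2/25 × 97/100
= 249/10000 + 97/1250 = 41/400

P(there is an intruder|the alarm triggers) = (249/10000) / (41/400) = 249/1025

P(there is an intruder|the alarm triggers) = 249/1025 ≈ 24.29%


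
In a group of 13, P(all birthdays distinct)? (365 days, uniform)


P(all different) = Π(365-i)/365 for i=0..12
= (365/365)×(364/365)×...×(353/365)
= 0.805590

P ≈ 0.8056 ≈ 80.56%


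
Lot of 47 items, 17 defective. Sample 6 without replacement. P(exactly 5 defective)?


Hypergeometric: C(17,5)×C(30,1)/C(47,6)
= 6188×30/10737573 = 8840/511313

P(X=5) = 8840/511313 ≈ 1.73%


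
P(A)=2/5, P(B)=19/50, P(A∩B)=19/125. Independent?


P(A)×P(B) = 19/125
P(A∩B) = 19/125
Equal ✓ → Independent

Yes, independent


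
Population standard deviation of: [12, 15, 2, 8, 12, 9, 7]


Mean = 65/7
  (12-65/7)²=361/49
  (15-65/7)²=1600/49
  (2-65/7)²=2601/49
  (8-65/7)²=81/49
  (12-65/7)²=361/49
  (9-65/7)²=4/49
  (7-65/7)²=256/49
Σ(x-μ)² = 752/7
σ² = (752/7)/7 = 752/49

σ = √(752/49) ≈ 3.9175


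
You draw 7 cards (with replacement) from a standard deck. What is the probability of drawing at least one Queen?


P(not a Queen) = 48/52 = 12/13
P(none in 7 draws) = (12/13)^7 = 35831808/62748517
P(≥1 Queen) = 1 - 35831808/62748517 = 26916709/62748517

P = 26916709/62748517 ≈ 42.90%


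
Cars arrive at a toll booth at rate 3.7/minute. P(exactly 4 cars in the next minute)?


Poisson(λ=3.7): P(X=4) = e^(-λ)×λ^k/k!
= e^(-3.7) × 3.7^4 / 4!
≈ 0.02472352647 × 187.4161 / 24 ≈ 0.193066

P(X=4) ≈ 0.193066 ≈ 19.31%


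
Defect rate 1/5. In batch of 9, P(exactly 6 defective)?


Binomial: P(X=6) = C(9,6)×p^6×(1-p)^3
= 84 × 1/15625 × 64/125 = 5376/1953125

P(X=6) = 5376/1953125 ≈ 0.28%


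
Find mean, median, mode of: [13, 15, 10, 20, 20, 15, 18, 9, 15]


Sorted: [9, 10, 13, 15, 15, 15, 18, 20, 20]
Mean = 135/9 = 15
Median = 15
Freq: {13: 1, 15: 3, 10: 1, 20: 2, 18: 1, 9: 1}
Mode: [15]

Mean=15, Median=15, Mode=15


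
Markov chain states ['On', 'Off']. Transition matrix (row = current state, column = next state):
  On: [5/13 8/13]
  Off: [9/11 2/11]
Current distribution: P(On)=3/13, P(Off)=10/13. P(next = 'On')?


P(next=On) = Σᵢ P(now=i)×P(i→On)
= 3/13×5/13 + 10/13×9/11
= 15/169 + 90/143 = 1335/1859

P = 1335/1859 ≈ 0.7181


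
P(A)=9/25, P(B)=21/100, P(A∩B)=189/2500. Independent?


P(A)×P(B) = 189/2500
P(A∩B) = 189/2500
Equal ✓ → Independent

Yes, independent


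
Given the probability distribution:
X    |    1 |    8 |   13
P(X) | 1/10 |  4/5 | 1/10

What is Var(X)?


E[X] = 39/5
E[X²] = 341/5
Var(X) = E[X²] - (E[X])² = 341/5 - 1521/25 = 184/25

Var(X) = 184/25 ≈ 7.3600


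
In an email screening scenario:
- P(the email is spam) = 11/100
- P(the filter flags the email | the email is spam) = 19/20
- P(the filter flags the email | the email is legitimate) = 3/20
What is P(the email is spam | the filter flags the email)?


Using Bayes' theorem:
P(A|B) = P(B|A)·P(A) / P(B)

P(the filter flags the email) = 19/20 × 11/100 + 3/20 × 89/100
= 209/2000 + 267/2000 = 119/500

P(the email is spam|the filter flags the email) = (209/2000) / (119/500) = 209/476

P(the email is spam|the filter flags the email) = 209/476 ≈ 43.91%


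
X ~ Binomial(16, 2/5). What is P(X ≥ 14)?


P(X ≥ 14) = Σ P(X=i) for i=14..16
P(X=14) = 3538944/30517578125
P(X=15) = 1572864/152587890625
P(X=16) = 65536/152587890625
Sum = 3866624/30517578125

P(X ≥ 14) = 3866624/30517578125 ≈ 0.01%


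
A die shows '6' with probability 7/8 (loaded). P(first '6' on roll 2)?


Geometric: P(X=2) = (1-p)^(k-1)×p = (1/8)^1×7/8 = 7/64

P(X=2) = 7/64 ≈ 10.94%


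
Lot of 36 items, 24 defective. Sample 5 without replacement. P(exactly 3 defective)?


Hypergeometric: C(24,3)×C(12,2)/C(36,5)
= 2024×66/376992 = 253/714

P(X=3) = 253/714 ≈ 35.43%


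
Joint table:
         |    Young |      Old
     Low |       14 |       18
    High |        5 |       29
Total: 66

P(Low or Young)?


P(Low∨Young) = P(Low) + P(Young) - P(Low∧Young)
= (32 + 19 - 14)/66 = 37/66

P = 37/66 ≈ 56.06%


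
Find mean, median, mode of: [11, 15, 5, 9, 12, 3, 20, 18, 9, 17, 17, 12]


Sorted: [3, 5, 9, 9, 11, 12, 12, 15, 17, 17, 18, 20]
Mean = 148/12 = 37/3
Median = 12
Freq: {11: 1, 15: 1, 5: 1, 9: 2, 12: 2, 3: 1, 20: 1, 18: 1, 17: 2}
Mode: [9, 12, 17]

Mean=37/3, Median=12, Mode=[9, 12, 17]


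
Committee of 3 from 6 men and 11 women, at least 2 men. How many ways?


Count by #men:
  2M,1W: C(6,2)×C(11,1)=165
  3M,0W: C(6,3)×C(11,0)=20
Total = 185

185


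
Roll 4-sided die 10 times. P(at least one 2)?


P(no 2)^10 = (3/4)^10 = 59049/1048576
P(≥1) = 1 - 59049/1048576 = 989527/1048576

P = 989527/1048576 ≈ 94.37%


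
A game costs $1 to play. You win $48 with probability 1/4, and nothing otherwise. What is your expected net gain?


E[gain] = (48-1)×1/4 + (-1)×3/4
= 47/4 - 3/4 = 11

Expected net gain = $11 ≈ $11.00


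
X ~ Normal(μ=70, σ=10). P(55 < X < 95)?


z₁=(55-70)/10=-1.5, z₂=(95-70)/10=2.5
P = Φ(2.5) - Φ(-1.5) = 0.993790 - 0.066807 = 0.926983 ≈ 0.9270

P(55 < X < 95) ≈ 0.9270


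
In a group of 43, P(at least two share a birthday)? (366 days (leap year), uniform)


P(all different) = Π(366-i)/366 for i=0..42
= 0.076637
P(match) = 1 - 0.076637 = 0.923363

P ≈ 0.9234 ≈ 92.34%


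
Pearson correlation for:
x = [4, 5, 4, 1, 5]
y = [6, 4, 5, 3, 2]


n=5, Σx=19, Σy=20, Σxy=77, Σx²=83, Σy²=90
r = (5×77 - 19×20)/√((5×83 - 19²)(5×90 - 20²))
= 5/√(54×50) = 5/√2700 ≈ 5/51.9615 ≈ 0.0962

r ≈ 0.0962


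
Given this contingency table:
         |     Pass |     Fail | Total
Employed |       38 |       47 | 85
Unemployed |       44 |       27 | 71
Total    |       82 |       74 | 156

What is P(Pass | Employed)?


P(Pass | Employed) = 38/(38+47) = 38/85

P(Pass|Employed) = 38/85 ≈ 44.71%


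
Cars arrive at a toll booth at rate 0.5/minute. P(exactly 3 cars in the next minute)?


Poisson(λ=0.5): P(X=3) = e^(-λ)×λ^k/k!
= e^(-0.5) × 0.5^3 / 3!
≈ 0.6065306597 × 0.125 / 6 ≈ 0.012636

P(X=3) ≈ 0.012636 ≈ 1.26%
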